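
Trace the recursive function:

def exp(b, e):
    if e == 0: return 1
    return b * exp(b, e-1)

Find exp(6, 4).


exp(6, 4)
= 6 * exp(6, 3)
= 6 * 6 * exp(6, 2)
= 6 * 6 * 6 * exp(6, 1)
= 6 * 6 * 6 * 6 * exp(6, 0)
= 6 * 6 * 6 * 6 * 1
= 1296

1296


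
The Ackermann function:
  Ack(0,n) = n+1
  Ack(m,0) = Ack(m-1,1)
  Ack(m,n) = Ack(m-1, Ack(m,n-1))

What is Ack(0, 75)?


Ack(0, 75) = 76
Result: Ack(0, 75) = 76

76


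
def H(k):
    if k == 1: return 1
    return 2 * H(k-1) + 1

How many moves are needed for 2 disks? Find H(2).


H(2) = 2 * H(1) + 1
H(1) = 1  (base case)
H(2) = 2 * 1 + 1 = 3

3


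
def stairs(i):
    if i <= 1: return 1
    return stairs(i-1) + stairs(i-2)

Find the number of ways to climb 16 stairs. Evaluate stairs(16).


Building up from base cases:
stairs(0) = 1
stairs(1) = 1
stairs(2) = stairs(1) + stairs(0) = 1 + 1 = 2
stairs(3) = stairs(2) + stairs(1) = 2 + 1 = 3
stairs(4) = stairs(3) + stairs(2) = 3 + 2 = 5
stairs(5) = stairs(4) + stairs(3) = 5 + 3 = 8
stairs(6) = stairs(5) + stairs(4) = 8 + 5 = 13
stairs(7) = stairs(6) + stairs(5) = 13 + 8 = 21
stairs(8) = stairs(7) + stairs(6) = 21 + 13 = 34
stairs(9) = stairs(8) + stairs(7) = 34 + 21 = 55
stairs(10) = stairs(9) + stairs(8) = 55 + 34 = 89
stairs(11) = stairs(10) + stairs(9) = 89 + 55 = 144
stairs(12) = stairs(11) + stairs(10) = 144 + 89 = 233
stairs(13) = stairs(12) + stairs(11) = 233 + 144 = 377
stairs(14) = stairs(13) + stairs(12) = 377 + 233 = 610
stairs(15) = stairs(14) + stairs(13) = 610 + 377 = 987
stairs(16) = stairs(15) + stairs(14) = 987 + 610 = 1597

1597


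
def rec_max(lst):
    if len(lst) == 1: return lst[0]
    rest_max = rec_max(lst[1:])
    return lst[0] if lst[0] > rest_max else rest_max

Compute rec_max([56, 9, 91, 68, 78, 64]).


rec_max([56, 9, 91, 68, 78, 64]): compare 56 with rec_max([9, 91, 68, 78, 64])
rec_max([9, 91, 68, 78, 64]): compare 9 with rec_max([91, 68, 78, 64])
rec_max([91, 68, 78, 64]): compare 91 with rec_max([68, 78, 64])
rec_max([68, 78, 64]): compare 68 with rec_max([78, 64])
rec_max([78, 64]): compare 78 with rec_max([64])
rec_max([64]) = 64  (base case)
Compare 78 with 64 -> 78
Compare 68 with 78 -> 78
Compare 91 with 78 -> 91
Compare 9 with 91 -> 91
Compare 56 with 91 -> 91

91


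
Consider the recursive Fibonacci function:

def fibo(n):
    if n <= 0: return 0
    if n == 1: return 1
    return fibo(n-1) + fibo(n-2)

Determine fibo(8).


Computing fibo(8) bottom-up:
fibo(0) = 0
fibo(1) = 1
fibo(2) = fibo(1) + fibo(0) = 1 + 0 = 1
fibo(3) = fibo(2) + fibo(1) = 1 + 1 = 2
fibo(4) = fibo(3) + fibo(2) = 2 + 1 = 3
fibo(5) = fibo(4) + fibo(3) = 3 + 2 = 5
fibo(6) = fibo(5) + fibo(4) = 5 + 3 = 8
fibo(7) = fibo(6) + fibo(5) = 8 + 5 = 13
fibo(8) = fibo(7) + fibo(6) = 13 + 8 = 21

21


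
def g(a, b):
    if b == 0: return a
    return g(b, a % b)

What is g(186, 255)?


g(186, 255) = g(255, 186)
g(255, 186) = g(186, 69)
g(186, 69) = g(69, 48)
g(69, 48) = g(48, 21)
g(48, 21) = g(21, 6)
g(21, 6) = g(6, 3)
g(6, 3) = g(3, 0)
g(3, 0) = 3  (base case)

3


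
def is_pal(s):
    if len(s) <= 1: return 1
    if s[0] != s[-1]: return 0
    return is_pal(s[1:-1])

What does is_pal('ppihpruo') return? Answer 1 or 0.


is_pal('ppihpruo'): s[0]='p' != s[-1]='o' -> return 0
Result: 0 (not a palindrome)

0


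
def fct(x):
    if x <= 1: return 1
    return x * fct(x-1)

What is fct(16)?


fct(16)
= 16 * fct(15)
= 16 * 15 * fct(14)
= 16 * 15 * 14 * fct(13)
= 16 * 15 * 14 * 13 * fct(12)
= 16 * 15 * 14 * 13 * 12 * fct(11)
= 16 * 15 * 14 * 13 * 12 * 11 * fct(10)
= 16 * 15 * 14 * 13 * 12 * 11 * 10 * fct(9)
= 16 * 15 * 14 * 13 * 12 * 11 * 10 * 9 * fct(8)
= 16 * 15 * 14 * 13 * 12 * 11 * 10 * 9 * 8 * fct(7)
= 16 * 15 * 14 * 13 * 12 * 11 * 10 * 9 * 8 * 7 * fct(6)
= 16 * 15 * 14 * 13 * 12 * 11 * 10 * 9 * 8 * 7 * 6 * fct(5)
= 16 * 15 * 14 * 13 * 12 * 11 * 10 * 9 * 8 * 7 * 6 * 5 * fct(4)
= 16 * 15 * 14 * 13 * 12 * 11 * 10 * 9 * 8 * 7 * 6 * 5 * 4 * fct(3)
= 16 * 15 * 14 * 13 * 12 * 11 * 10 * 9 * 8 * 7 * 6 * 5 * 4 * 3 * fct(2)
= 16 * 15 * 14 * 13 * 12 * 11 * 10 * 9 * 8 * 7 * 6 * 5 * 4 * 3 * 2 * fct(1)
= 16 * 15 * 14 * 13 * 12 * 11 * 10 * 9 * 8 * 7 * 6 * 5 * 4 * 3 * 2 * 1
= 20922789888000

20922789888000


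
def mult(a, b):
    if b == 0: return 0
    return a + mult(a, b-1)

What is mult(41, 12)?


mult(41, 12) = 41 + mult(41, 11)
mult(41, 11) = 41 + mult(41, 10)
mult(41, 10) = 41 + mult(41, 9)
mult(41, 9) = 41 + mult(41, 8)
mult(41, 8) = 41 + mult(41, 7)
mult(41, 7) = 41 + mult(41, 6)
mult(41, 6) = 41 + mult(41, 5)
mult(41, 5) = 41 + mult(41, 4)
mult(41, 4) = 41 + mult(41, 3)
mult(41, 3) = 41 + mult(41, 2)
mult(41, 2) = 41 + mult(41, 1)
mult(41, 1) = 41 + mult(41, 0)
mult(41, 0) = 0  (base case)
Total: 41 + 41 + 41 + 41 + 41 + 41 + 41 + 41 + 41 + 41 + 41 + 41 + 0 = 492

492


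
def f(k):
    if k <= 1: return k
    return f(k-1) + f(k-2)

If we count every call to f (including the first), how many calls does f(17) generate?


Let C(n) = total calls for f(n)
C(0) = 1, C(1) = 1
C(2) = 1 + C(1) + C(0) = 1 + 1 + 1 = 3
C(3) = 1 + C(2) + C(1) = 1 + 3 + 1 = 5
C(4) = 1 + C(3) + C(2) = 1 + 5 + 3 = 9
C(5) = 1 + C(4) + C(3) = 1 + 9 + 5 = 15
C(6) = 1 + C(5) + C(4) = 1 + 15 + 9 = 25
C(7) = 1 + C(6) + C(5) = 1 + 25 + 15 = 41
C(8) = 1 + C(7) + C(6) = 1 + 41 + 25 = 67
C(9) = 1 + C(8) + C(7) = 1 + 67 + 41 = 109
C(10) = 1 + C(9) + C(8) = 1 + 109 + 67 = 177
C(11) = 1 + C(10) + C(9) = 1 + 177 + 109 = 287
C(12) = 1 + C(11) + C(10) = 1 + 287 + 177 = 465
C(13) = 1 + C(12) + C(11) = 1 + 465 + 287 = 753
C(14) = 1 + C(13) + C(12) = 1 + 753 + 465 = 1219
C(15) = 1 + C(14) + C(13) = 1 + 1219 + 753 = 1973
C(16) = 1 + C(15) + C(14) = 1 + 1973 + 1219 = 3193
C(17) = 1 + C(16) + C(15) = 1 + 3193 + 1973 = 5167

5167


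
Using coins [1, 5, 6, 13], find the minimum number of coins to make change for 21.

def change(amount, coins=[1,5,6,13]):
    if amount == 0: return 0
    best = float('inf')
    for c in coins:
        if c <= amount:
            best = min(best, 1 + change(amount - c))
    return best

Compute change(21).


Building up with DP:
change(0) = 0
change(1) = min(1+change(0)=1+0=1) = 1
change(2) = min(1+change(1)=1+1=2) = 2
change(3) = min(1+change(2)=1+2=3) = 3
change(4) = min(1+change(3)=1+3=4) = 4
change(5) = min(1+change(4)=1+4=5, 1+change(0)=1+0=1) = 1
change(6) = min(1+change(5)=1+1=2, 1+change(1)=1+1=2, 1+change(0)=1+0=1) = 1
change(7) = min(1+change(6)=1+1=2, 1+change(2)=1+2=3, 1+change(1)=1+1=2) = 2
change(8) = min(1+change(7)=1+2=3, 1+change(3)=1+3=4, 1+change(2)=1+2=3) = 3
change(9) = min(1+change(8)=1+3=4, 1+change(4)=1+4=5, 1+change(3)=1+3=4) = 4
change(10) = min(1+change(9)=1+4=5, 1+change(5)=1+1=2, 1+change(4)=1+4=5) = 2
change(11) = min(1+change(10)=1+2=3, 1+change(6)=1+1=2, 1+change(5)=1+1=2) = 2
change(12) = min(1+change(11)=1+2=3, 1+change(7)=1+2=3, 1+change(6)=1+1=2) = 2
change(13) = min(1+change(12)=1+2=3, 1+change(8)=1+3=4, 1+change(7)=1+2=3, 1+change(0)=1+0=1) = 1
change(14) = min(1+change(13)=1+1=2, 1+change(9)=1+4=5, 1+change(8)=1+3=4, 1+change(1)=1+1=2) = 2
change(15) = min(1+change(14)=1+2=3, 1+change(10)=1+2=3, 1+change(9)=1+4=5, 1+change(2)=1+2=3) = 3
change(16) = min(1+change(15)=1+3=4, 1+change(11)=1+2=3, 1+change(10)=1+2=3, 1+change(3)=1+3=4) = 3
change(17) = min(1+change(16)=1+3=4, 1+change(12)=1+2=3, 1+change(11)=1+2=3, 1+change(4)=1+4=5) = 3
change(18) = min(1+change(17)=1+3=4, 1+change(13)=1+1=2, 1+change(12)=1+2=3, 1+change(5)=1+1=2) = 2
change(19) = min(1+change(18)=1+2=3, 1+change(14)=1+2=3, 1+change(13)=1+1=2, 1+change(6)=1+1=2) = 2
change(20) = min(1+change(19)=1+2=3, 1+change(15)=1+3=4, 1+change(14)=1+2=3, 1+change(7)=1+2=3) = 3
change(21) = min(1+change(20)=1+3=4, 1+change(16)=1+3=4, 1+change(15)=1+3=4, 1+change(8)=1+3=4) = 4

4


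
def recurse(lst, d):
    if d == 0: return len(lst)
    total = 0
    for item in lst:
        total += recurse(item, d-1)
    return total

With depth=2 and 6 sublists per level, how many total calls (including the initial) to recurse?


At depth 0 (root): 1 call
At depth 1: each of 1 parents calls recurse on 6 children = 6 calls
At depth 2: each of 6 parents calls recurse on 6 children = 36 calls
Total: 1 + 6 + 36 = 43

43


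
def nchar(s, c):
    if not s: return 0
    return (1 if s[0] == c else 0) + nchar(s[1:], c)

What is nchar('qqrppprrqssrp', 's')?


s[0]='q' != 's' -> 0
s[0]='q' != 's' -> 0
s[0]='r' != 's' -> 0
s[0]='p' != 's' -> 0
s[0]='p' != 's' -> 0
s[0]='p' != 's' -> 0
s[0]='r' != 's' -> 0
s[0]='r' != 's' -> 0
s[0]='q' != 's' -> 0
s[0]='s' == 's' -> 1
s[0]='s' == 's' -> 1
s[0]='r' != 's' -> 0
s[0]='p' != 's' -> 0
Sum: 0 + 0 + 0 + 0 + 0 + 0 + 0 + 0 + 0 + 1 + 1 + 0 + 0 = 2

2


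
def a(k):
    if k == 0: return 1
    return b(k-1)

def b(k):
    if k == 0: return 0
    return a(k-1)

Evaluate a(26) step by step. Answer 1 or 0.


a(26) = b(25)
b(25) = a(24)
a(24) = b(23)
b(23) = a(22)
a(22) = b(21)
b(21) = a(20)
a(20) = b(19)
b(19) = a(18)
a(18) = b(17)
b(17) = a(16)
a(16) = b(15)
b(15) = a(14)
a(14) = b(13)
b(13) = a(12)
a(12) = b(11)
b(11) = a(10)
a(10) = b(9)
b(9) = a(8)
a(8) = b(7)
b(7) = a(6)
a(6) = b(5)
b(5) = a(4)
a(4) = b(3)
b(3) = a(2)
a(2) = b(1)
b(1) = a(0)
a(0) = 1  (base case)
Result: 1

1


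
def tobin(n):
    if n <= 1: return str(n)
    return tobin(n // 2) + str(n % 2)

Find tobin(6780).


tobin(6780) = tobin(3390) + '0'
tobin(3390) = tobin(1695) + '0'
tobin(1695) = tobin(847) + '1'
tobin(847) = tobin(423) + '1'
tobin(423) = tobin(211) + '1'
tobin(211) = tobin(105) + '1'
tobin(105) = tobin(52) + '1'
tobin(52) = tobin(26) + '0'
tobin(26) = tobin(13) + '0'
tobin(13) = tobin(6) + '1'
tobin(6) = tobin(3) + '0'
tobin(3) = tobin(1) + '1'
tobin(1) = '1'  (base case)
Concatenating: '1' + '1' + '0' + '1' + '0' + '0' + '1' + '1' + '1' + '1' + '1' + '0' + '0' = '1101001111100'

1101001111100


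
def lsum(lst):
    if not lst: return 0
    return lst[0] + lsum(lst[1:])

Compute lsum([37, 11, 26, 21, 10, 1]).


lsum([37, 11, 26, 21, 10, 1]) = 37 + lsum([11, 26, 21, 10, 1])
lsum([11, 26, 21, 10, 1]) = 11 + lsum([26, 21, 10, 1])
lsum([26, 21, 10, 1]) = 26 + lsum([21, 10, 1])
lsum([21, 10, 1]) = 21 + lsum([10, 1])
lsum([10, 1]) = 10 + lsum([1])
lsum([1]) = 1 + lsum([])
lsum([]) = 0  (base case)
Total: 37 + 11 + 26 + 21 + 10 + 1 + 0 = 106

106


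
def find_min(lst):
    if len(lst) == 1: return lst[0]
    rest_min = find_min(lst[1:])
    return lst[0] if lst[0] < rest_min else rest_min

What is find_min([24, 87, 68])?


find_min([24, 87, 68]): compare 24 with find_min([87, 68])
find_min([87, 68]): compare 87 with find_min([68])
find_min([68]) = 68  (base case)
Compare 87 with 68 -> 68
Compare 24 with 68 -> 24

24


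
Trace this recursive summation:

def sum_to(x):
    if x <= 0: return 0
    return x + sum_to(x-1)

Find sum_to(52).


sum_to(52)
= 52 + 51 + 50 + 49 + 48 + 47 + 46 + 45 + 44 + 43 + 42 + 41 + 40 + 39 + 38 + 37 + 36 + 35 + 34 + 33 + 32 + 31 + 30 + 29 + 28 + 27 + 26 + 25 + 24 + 23 + 22 + 21 + 20 + 19 + 18 + 17 + 16 + 15 + 14 + 13 + 12 + 11 + 10 + 9 + 8 + 7 + 6 + 5 + 4 + 3 + 2 + 1 + sum_to(0)
= 52 + 51 + 50 + 49 + 48 + 47 + 46 + 45 + 44 + 43 + 42 + 41 + 40 + 39 + 38 + 37 + 36 + 35 + 34 + 33 + 32 + 31 + 30 + 29 + 28 + 27 + 26 + 25 + 24 + 23 + 22 + 21 + 20 + 19 + 18 + 17 + 16 + 15 + 14 + 13 + 12 + 11 + 10 + 9 + 8 + 7 + 6 + 5 + 4 + 3 + 2 + 1 + 0
= 1378

1378


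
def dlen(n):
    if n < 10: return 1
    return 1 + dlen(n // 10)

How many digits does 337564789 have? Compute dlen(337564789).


dlen(337564789) = 1 + dlen(33756478)
dlen(33756478) = 1 + dlen(3375647)
dlen(3375647) = 1 + dlen(337564)
dlen(337564) = 1 + dlen(33756)
dlen(33756) = 1 + dlen(3375)
dlen(3375) = 1 + dlen(337)
dlen(337) = 1 + dlen(33)
dlen(33) = 1 + dlen(3)
dlen(3) = 1  (base case: 3 < 10)
Unwinding: 1 + 1 + 1 + 1 + 1 + 1 + 1 + 1 + 1 = 9

9


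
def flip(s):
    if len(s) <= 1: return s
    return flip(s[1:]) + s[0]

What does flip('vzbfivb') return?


flip('vzbfivb') = flip('zbfivb') + 'v'
flip('zbfivb') = flip('bfivb') + 'z'
flip('bfivb') = flip('fivb') + 'b'
flip('fivb') = flip('ivb') + 'f'
flip('ivb') = flip('vb') + 'i'
flip('vb') = flip('b') + 'v'
flip('b') = 'b'  (base case)
Concatenating: 'b' + 'v' + 'i' + 'f' + 'b' + 'z' + 'v' = 'bvifbzv'

bvifbzv


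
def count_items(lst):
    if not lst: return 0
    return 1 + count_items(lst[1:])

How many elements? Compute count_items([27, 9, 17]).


count_items([27, 9, 17]) = 1 + count_items([9, 17])
count_items([9, 17]) = 1 + count_items([17])
count_items([17]) = 1 + count_items([])
count_items([]) = 0  (base case)
Unwinding: 1 + 1 + 1 + 0 = 3

3


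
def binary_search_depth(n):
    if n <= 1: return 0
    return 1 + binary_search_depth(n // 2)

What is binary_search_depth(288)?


288 / 2 = 144
144 / 2 = 72
72 / 2 = 36
36 / 2 = 18
18 / 2 = 9
9 / 2 = 4
4 / 2 = 2
2 / 2 = 1
Reached 1 after 8 halvings

8


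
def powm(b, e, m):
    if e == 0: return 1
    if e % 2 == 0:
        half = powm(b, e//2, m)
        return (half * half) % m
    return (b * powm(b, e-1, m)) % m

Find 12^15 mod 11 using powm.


powm(12, 15, 11): e is odd, compute powm(12, 14, 11)
  powm(12, 14, 11): e is even, compute powm(12, 7, 11)
    powm(12, 7, 11): e is odd, compute powm(12, 6, 11)
      powm(12, 6, 11): e is even, compute powm(12, 3, 11)
        powm(12, 3, 11): e is odd, compute powm(12, 2, 11)
          powm(12, 2, 11): e is even, compute powm(12, 1, 11)
          powm(12, 1, 11): e is odd, compute powm(12, 0, 11)
          powm(12, 0, 11) = 1
          (12 * 1) % 11 = 1
          half=1, (1*1) % 11 = 1
        (12 * 1) % 11 = 1
      half=1, (1*1) % 11 = 1
    (12 * 1) % 11 = 1
  half=1, (1*1) % 11 = 1
(12 * 1) % 11 = 1

1


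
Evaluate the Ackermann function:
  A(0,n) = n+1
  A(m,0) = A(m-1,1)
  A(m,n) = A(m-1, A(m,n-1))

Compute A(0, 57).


A(0, 57) = 58
Result: A(0, 57) = 58

58


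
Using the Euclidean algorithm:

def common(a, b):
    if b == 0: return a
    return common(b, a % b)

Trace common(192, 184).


common(192, 184) = common(184, 8)
common(184, 8) = common(8, 0)
common(8, 0) = 8  (base case)

8


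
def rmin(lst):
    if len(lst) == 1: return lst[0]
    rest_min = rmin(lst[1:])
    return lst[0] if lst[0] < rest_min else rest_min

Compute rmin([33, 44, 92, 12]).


rmin([33, 44, 92, 12]): compare 33 with rmin([44, 92, 12])
rmin([44, 92, 12]): compare 44 with rmin([92, 12])
rmin([92, 12]): compare 92 with rmin([12])
rmin([12]) = 12  (base case)
Compare 92 with 12 -> 12
Compare 44 with 12 -> 12
Compare 33 with 12 -> 12

12


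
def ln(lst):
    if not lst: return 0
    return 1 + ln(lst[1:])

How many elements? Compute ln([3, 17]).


ln([3, 17]) = 1 + ln([17])
ln([17]) = 1 + ln([])
ln([]) = 0  (base case)
Unwinding: 1 + 1 + 0 = 2

2


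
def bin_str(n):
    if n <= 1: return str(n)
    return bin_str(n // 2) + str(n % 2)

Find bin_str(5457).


bin_str(5457) = bin_str(2728) + '1'
bin_str(2728) = bin_str(1364) + '0'
bin_str(1364) = bin_str(682) + '0'
bin_str(682) = bin_str(341) + '0'
bin_str(341) = bin_str(170) + '1'
bin_str(170) = bin_str(85) + '0'
bin_str(85) = bin_str(42) + '1'
bin_str(42) = bin_str(21) + '0'
bin_str(21) = bin_str(10) + '1'
bin_str(10) = bin_str(5) + '0'
bin_str(5) = bin_str(2) + '1'
bin_str(2) = bin_str(1) + '0'
bin_str(1) = '1'  (base case)
Concatenating: '1' + '0' + '1' + '0' + '1' + '0' + '1' + '0' + '1' + '0' + '0' + '0' + '1' = '1010101010001'

1010101010001


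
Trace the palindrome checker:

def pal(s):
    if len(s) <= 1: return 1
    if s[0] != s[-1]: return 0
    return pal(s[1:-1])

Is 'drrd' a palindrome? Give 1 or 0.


pal('drrd'): s[0]='d' == s[-1]='d' -> check pal('rr')
pal('rr'): s[0]='r' == s[-1]='r' -> check pal('')
pal(''): len <= 1 -> return 1  (base case)
Result: 1 (palindrome)

1


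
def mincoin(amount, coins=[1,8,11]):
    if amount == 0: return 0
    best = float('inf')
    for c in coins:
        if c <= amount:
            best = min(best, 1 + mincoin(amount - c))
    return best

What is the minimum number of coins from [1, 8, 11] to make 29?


Building up with DP:
mincoin(0) = 0
mincoin(1) = min(1+mincoin(0)=1+0=1) = 1
mincoin(2) = min(1+mincoin(1)=1+1=2) = 2
mincoin(3) = min(1+mincoin(2)=1+2=3) = 3
mincoin(4) = min(1+mincoin(3)=1+3=4) = 4
mincoin(5) = min(1+mincoin(4)=1+4=5) = 5
mincoin(6) = min(1+mincoin(5)=1+5=6) = 6
mincoin(7) = min(1+mincoin(6)=1+6=7) = 7
mincoin(8) = min(1+mincoin(7)=1+7=8, 1+mincoin(0)=1+0=1) = 1
mincoin(9) = min(1+mincoin(8)=1+1=2, 1+mincoin(1)=1+1=2) = 2
mincoin(10) = min(1+mincoin(9)=1+2=3, 1+mincoin(2)=1+2=3) = 3
mincoin(11) = min(1+mincoin(10)=1+3=4, 1+mincoin(3)=1+3=4, 1+mincoin(0)=1+0=1) = 1
mincoin(12) = min(1+mincoin(11)=1+1=2, 1+mincoin(4)=1+4=5, 1+mincoin(1)=1+1=2) = 2
mincoin(13) = min(1+mincoin(12)=1+2=3, 1+mincoin(5)=1+5=6, 1+mincoin(2)=1+2=3) = 3
mincoin(14) = min(1+mincoin(13)=1+3=4, 1+mincoin(6)=1+6=7, 1+mincoin(3)=1+3=4) = 4
mincoin(15) = min(1+mincoin(14)=1+4=5, 1+mincoin(7)=1+7=8, 1+mincoin(4)=1+4=5) = 5
mincoin(16) = min(1+mincoin(15)=1+5=6, 1+mincoin(8)=1+1=2, 1+mincoin(5)=1+5=6) = 2
mincoin(17) = min(1+mincoin(16)=1+2=3, 1+mincoin(9)=1+2=3, 1+mincoin(6)=1+6=7) = 3
mincoin(18) = min(1+mincoin(17)=1+3=4, 1+mincoin(10)=1+3=4, 1+mincoin(7)=1+7=8) = 4
mincoin(19) = min(1+mincoin(18)=1+4=5, 1+mincoin(11)=1+1=2, 1+mincoin(8)=1+1=2) = 2
mincoin(20) = min(1+mincoin(19)=1+2=3, 1+mincoin(12)=1+2=3, 1+mincoin(9)=1+2=3) = 3
mincoin(21) = min(1+mincoin(20)=1+3=4, 1+mincoin(13)=1+3=4, 1+mincoin(10)=1+3=4) = 4
mincoin(22) = min(1+mincoin(21)=1+4=5, 1+mincoin(14)=1+4=5, 1+mincoin(11)=1+1=2) = 2
mincoin(23) = min(1+mincoin(22)=1+2=3, 1+mincoin(15)=1+5=6, 1+mincoin(12)=1+2=3) = 3
mincoin(24) = min(1+mincoin(23)=1+3=4, 1+mincoin(16)=1+2=3, 1+mincoin(13)=1+3=4) = 3
mincoin(25) = min(1+mincoin(24)=1+3=4, 1+mincoin(17)=1+3=4, 1+mincoin(14)=1+4=5) = 4
mincoin(26) = min(1+mincoin(25)=1+4=5, 1+mincoin(18)=1+4=5, 1+mincoin(15)=1+5=6) = 5
mincoin(27) = min(1+mincoin(26)=1+5=6, 1+mincoin(19)=1+2=3, 1+mincoin(16)=1+2=3) = 3
mincoin(28) = min(1+mincoin(27)=1+3=4, 1+mincoin(20)=1+3=4, 1+mincoin(17)=1+3=4) = 4
mincoin(29) = min(1+mincoin(28)=1+4=5, 1+mincoin(21)=1+4=5, 1+mincoin(18)=1+4=5) = 5

5


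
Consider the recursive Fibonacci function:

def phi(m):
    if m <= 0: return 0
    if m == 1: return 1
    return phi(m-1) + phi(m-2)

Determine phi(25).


Computing phi(25) bottom-up:
phi(0) = 0
phi(1) = 1
phi(2) = phi(1) + phi(0) = 1 + 0 = 1
phi(3) = phi(2) + phi(1) = 1 + 1 = 2
phi(4) = phi(3) + phi(2) = 2 + 1 = 3
phi(5) = phi(4) + phi(3) = 3 + 2 = 5
phi(6) = phi(5) + phi(4) = 5 + 3 = 8
phi(7) = phi(6) + phi(5) = 8 + 5 = 13
phi(8) = phi(7) + phi(6) = 13 + 8 = 21
phi(9) = phi(8) + phi(7) = 21 + 13 = 34
phi(10) = phi(9) + phi(8) = 34 + 21 = 55
phi(11) = phi(10) + phi(9) = 55 + 34 = 89
phi(12) = phi(11) + phi(10) = 89 + 55 = 144
phi(13) = phi(12) + phi(11) = 144 + 89 = 233
phi(14) = phi(13) + phi(12) = 233 + 144 = 377
phi(15) = phi(14) + phi(13) = 377 + 233 = 610
phi(16) = phi(15) + phi(14) = 610 + 377 = 987
phi(17) = phi(16) + phi(15) = 987 + 610 = 1597
phi(18) = phi(17) + phi(16) = 1597 + 987 = 2584
phi(19) = phi(18) + phi(17) = 2584 + 1597 = 4181
phi(20) = phi(19) + phi(18) = 4181 + 2584 = 6765
phi(21) = phi(20) + phi(19) = 6765 + 4181 = 10946
phi(22) = phi(21) + phi(20) = 10946 + 6765 = 17711
phi(23) = phi(22) + phi(21) = 17711 + 10946 = 28657
phi(24) = phi(23) + phi(22) = 28657 + 17711 = 46368
phi(25) = phi(24) + phi(23) = 46368 + 28657 = 75025

75025


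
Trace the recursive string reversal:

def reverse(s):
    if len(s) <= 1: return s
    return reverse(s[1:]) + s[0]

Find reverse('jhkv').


reverse('jhkv') = reverse('hkv') + 'j'
reverse('hkv') = reverse('kv') + 'h'
reverse('kv') = reverse('v') + 'k'
reverse('v') = 'v'  (base case)
Concatenating: 'v' + 'k' + 'h' + 'j' = 'vkhj'

vkhj


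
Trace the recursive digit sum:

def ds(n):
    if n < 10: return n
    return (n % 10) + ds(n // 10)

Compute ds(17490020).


ds(17490020) = 0 + ds(1749002)
ds(1749002) = 2 + ds(174900)
ds(174900) = 0 + ds(17490)
ds(17490) = 0 + ds(1749)
ds(1749) = 9 + ds(174)
ds(174) = 4 + ds(17)
ds(17) = 7 + ds(1)
ds(1) = 1  (base case)
Total: 0 + 2 + 0 + 0 + 9 + 4 + 7 + 1 = 23

23


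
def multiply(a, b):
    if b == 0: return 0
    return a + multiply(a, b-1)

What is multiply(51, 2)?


multiply(51, 2) = 51 + multiply(51, 1)
multiply(51, 1) = 51 + multiply(51, 0)
multiply(51, 0) = 0  (base case)
Total: 51 + 51 + 0 = 102

102


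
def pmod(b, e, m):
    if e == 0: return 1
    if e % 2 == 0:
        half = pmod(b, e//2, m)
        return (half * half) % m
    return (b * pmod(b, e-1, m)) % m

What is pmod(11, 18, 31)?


pmod(11, 18, 31): e is even, compute pmod(11, 9, 31)
  pmod(11, 9, 31): e is odd, compute pmod(11, 8, 31)
    pmod(11, 8, 31): e is even, compute pmod(11, 4, 31)
      pmod(11, 4, 31): e is even, compute pmod(11, 2, 31)
        pmod(11, 2, 31): e is even, compute pmod(11, 1, 31)
          pmod(11, 1, 31): e is odd, compute pmod(11, 0, 31)
          pmod(11, 0, 31) = 1
          (11 * 1) % 31 = 11
        half=11, (11*11) % 31 = 28
      half=28, (28*28) % 31 = 9
    half=9, (9*9) % 31 = 19
  (11 * 19) % 31 = 23
half=23, (23*23) % 31 = 2

2


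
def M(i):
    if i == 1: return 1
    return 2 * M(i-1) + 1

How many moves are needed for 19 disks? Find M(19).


M(19) = 2 * M(18) + 1
M(18) = 2 * M(17) + 1
M(17) = 2 * M(16) + 1
M(16) = 2 * M(15) + 1
M(15) = 2 * M(14) + 1
M(14) = 2 * M(13) + 1
M(13) = 2 * M(12) + 1
M(12) = 2 * M(11) + 1
M(11) = 2 * M(10) + 1
M(10) = 2 * M(9) + 1
M(9) = 2 * M(8) + 1
M(8) = 2 * M(7) + 1
M(7) = 2 * M(6) + 1
M(6) = 2 * M(5) + 1
M(5) = 2 * M(4) + 1
M(4) = 2 * M(3) + 1
M(3) = 2 * M(2) + 1
M(2) = 2 * M(1) + 1
M(1) = 1  (base case)
M(2) = 2 * 1 + 1 = 3
M(3) = 2 * 3 + 1 = 7
M(4) = 2 * 7 + 1 = 15
M(5) = 2 * 15 + 1 = 31
M(6) = 2 * 31 + 1 = 63
M(7) = 2 * 63 + 1 = 127
M(8) = 2 * 127 + 1 = 255
M(9) = 2 * 255 + 1 = 511
M(10) = 2 * 511 + 1 = 1023
M(11) = 2 * 1023 + 1 = 2047
M(12) = 2 * 2047 + 1 = 4095
M(13) = 2 * 4095 + 1 = 8191
M(14) = 2 * 8191 + 1 = 16383
M(15) = 2 * 16383 + 1 = 32767
M(16) = 2 * 32767 + 1 = 65535
M(17) = 2 * 65535 + 1 = 131071
M(18) = 2 * 131071 + 1 = 262143
M(19) = 2 * 262143 + 1 = 524287

524287


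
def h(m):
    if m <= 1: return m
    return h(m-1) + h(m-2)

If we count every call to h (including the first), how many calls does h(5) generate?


Let C(n) = total calls for h(n)
C(0) = 1, C(1) = 1
C(2) = 1 + C(1) + C(0) = 1 + 1 + 1 = 3
C(3) = 1 + C(2) + C(1) = 1 + 3 + 1 = 5
C(4) = 1 + C(3) + C(2) = 1 + 5 + 3 = 9
C(5) = 1 + C(4) + C(3) = 1 + 9 + 5 = 15

15


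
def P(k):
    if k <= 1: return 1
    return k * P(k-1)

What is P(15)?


P(15)
= 15 * P(14)
= 15 * 14 * P(13)
= 15 * 14 * 13 * P(12)
= 15 * 14 * 13 * 12 * P(11)
= 15 * 14 * 13 * 12 * 11 * P(10)
= 15 * 14 * 13 * 12 * 11 * 10 * P(9)
= 15 * 14 * 13 * 12 * 11 * 10 * 9 * P(8)
= 15 * 14 * 13 * 12 * 11 * 10 * 9 * 8 * P(7)
= 15 * 14 * 13 * 12 * 11 * 10 * 9 * 8 * 7 * P(6)
= 15 * 14 * 13 * 12 * 11 * 10 * 9 * 8 * 7 * 6 * P(5)
= 15 * 14 * 13 * 12 * 11 * 10 * 9 * 8 * 7 * 6 * 5 * P(4)
= 15 * 14 * 13 * 12 * 11 * 10 * 9 * 8 * 7 * 6 * 5 * 4 * P(3)
= 15 * 14 * 13 * 12 * 11 * 10 * 9 * 8 * 7 * 6 * 5 * 4 * 3 * P(2)
= 15 * 14 * 13 * 12 * 11 * 10 * 9 * 8 * 7 * 6 * 5 * 4 * 3 * 2 * P(1)
= 15 * 14 * 13 * 12 * 11 * 10 * 9 * 8 * 7 * 6 * 5 * 4 * 3 * 2 * 1
= 1307674368000

1307674368000


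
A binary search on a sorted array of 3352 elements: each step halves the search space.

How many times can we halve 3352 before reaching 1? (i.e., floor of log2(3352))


3352 / 2 = 1676
1676 / 2 = 838
838 / 2 = 419
419 / 2 = 209
209 / 2 = 104
104 / 2 = 52
52 / 2 = 26
26 / 2 = 13
13 / 2 = 6
6 / 2 = 3
3 / 2 = 1
Reached 1 after 11 halvings

11


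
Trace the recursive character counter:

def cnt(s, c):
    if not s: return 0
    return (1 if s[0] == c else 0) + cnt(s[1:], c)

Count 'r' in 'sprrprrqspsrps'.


s[0]='s' != 'r' -> 0
s[0]='p' != 'r' -> 0
s[0]='r' == 'r' -> 1
s[0]='r' == 'r' -> 1
s[0]='p' != 'r' -> 0
s[0]='r' == 'r' -> 1
s[0]='r' == 'r' -> 1
s[0]='q' != 'r' -> 0
s[0]='s' != 'r' -> 0
s[0]='p' != 'r' -> 0
s[0]='s' != 'r' -> 0
s[0]='r' == 'r' -> 1
s[0]='p' != 'r' -> 0
s[0]='s' != 'r' -> 0
Sum: 0 + 0 + 1 + 1 + 0 + 1 + 1 + 0 + 0 + 0 + 0 + 1 + 0 + 0 = 5

5


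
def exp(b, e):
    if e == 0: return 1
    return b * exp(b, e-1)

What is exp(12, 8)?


exp(12, 8)
= 12 * exp(12, 7)
= 12 * 12 * exp(12, 6)
= 12 * 12 * 12 * exp(12, 5)
= 12 * 12 * 12 * 12 * exp(12, 4)
= 12 * 12 * 12 * 12 * 12 * exp(12, 3)
= 12 * 12 * 12 * 12 * 12 * 12 * exp(12, 2)
= 12 * 12 * 12 * 12 * 12 * 12 * 12 * exp(12, 1)
= 12 * 12 * 12 * 12 * 12 * 12 * 12 * 12 * exp(12, 0)
= 12 * 12 * 12 * 12 * 12 * 12 * 12 * 12 * 1
= 429981696

429981696


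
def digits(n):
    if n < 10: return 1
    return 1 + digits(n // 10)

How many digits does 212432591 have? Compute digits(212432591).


digits(212432591) = 1 + digits(21243259)
digits(21243259) = 1 + digits(2124325)
digits(2124325) = 1 + digits(212432)
digits(212432) = 1 + digits(21243)
digits(21243) = 1 + digits(2124)
digits(2124) = 1 + digits(212)
digits(212) = 1 + digits(21)
digits(21) = 1 + digits(2)
digits(2) = 1  (base case: 2 < 10)
Unwinding: 1 + 1 + 1 + 1 + 1 + 1 + 1 + 1 + 1 = 9

9


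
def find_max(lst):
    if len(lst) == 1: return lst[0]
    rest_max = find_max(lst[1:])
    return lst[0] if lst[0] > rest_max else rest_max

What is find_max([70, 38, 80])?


find_max([70, 38, 80]): compare 70 with find_max([38, 80])
find_max([38, 80]): compare 38 with find_max([80])
find_max([80]) = 80  (base case)
Compare 38 with 80 -> 80
Compare 70 with 80 -> 80

80


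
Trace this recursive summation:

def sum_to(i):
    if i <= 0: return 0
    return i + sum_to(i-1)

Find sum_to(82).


sum_to(82)
= 82 + 81 + 80 + 79 + 78 + 77 + 76 + 75 + 74 + 73 + 72 + 71 + 70 + 69 + 68 + 67 + 66 + 65 + 64 + 63 + 62 + 61 + 60 + 59 + 58 + 57 + 56 + 55 + 54 + 53 + 52 + 51 + 50 + 49 + 48 + 47 + 46 + 45 + 44 + 43 + 42 + 41 + 40 + 39 + 38 + 37 + 36 + 35 + 34 + 33 + 32 + 31 + 30 + 29 + 28 + 27 + 26 + 25 + 24 + 23 + 22 + 21 + 20 + 19 + 18 + 17 + 16 + 15 + 14 + 13 + 12 + 11 + 10 + 9 + 8 + 7 + 6 + 5 + 4 + 3 + 2 + 1 + sum_to(0)
= 82 + 81 + 80 + 79 + 78 + 77 + 76 + 75 + 74 + 73 + 72 + 71 + 70 + 69 + 68 + 67 + 66 + 65 + 64 + 63 + 62 + 61 + 60 + 59 + 58 + 57 + 56 + 55 + 54 + 53 + 52 + 51 + 50 + 49 + 48 + 47 + 46 + 45 + 44 + 43 + 42 + 41 + 40 + 39 + 38 + 37 + 36 + 35 + 34 + 33 + 32 + 31 + 30 + 29 + 28 + 27 + 26 + 25 + 24 + 23 + 22 + 21 + 20 + 19 + 18 + 17 + 16 + 15 + 14 + 13 + 12 + 11 + 10 + 9 + 8 + 7 + 6 + 5 + 4 + 3 + 2 + 1 + 0
= 3403

3403


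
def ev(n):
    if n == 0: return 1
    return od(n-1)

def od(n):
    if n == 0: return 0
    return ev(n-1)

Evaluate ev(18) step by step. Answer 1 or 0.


ev(18) = od(17)
od(17) = ev(16)
ev(16) = od(15)
od(15) = ev(14)
ev(14) = od(13)
od(13) = ev(12)
ev(12) = od(11)
od(11) = ev(10)
ev(10) = od(9)
od(9) = ev(8)
ev(8) = od(7)
od(7) = ev(6)
ev(6) = od(5)
od(5) = ev(4)
ev(4) = od(3)
od(3) = ev(2)
ev(2) = od(1)
od(1) = ev(0)
ev(0) = 1  (base case)
Result: 1

1


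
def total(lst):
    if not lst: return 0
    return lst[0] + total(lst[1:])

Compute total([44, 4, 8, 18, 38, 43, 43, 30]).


total([44, 4, 8, 18, 38, 43, 43, 30]) = 44 + total([4, 8, 18, 38, 43, 43, 30])
total([4, 8, 18, 38, 43, 43, 30]) = 4 + total([8, 18, 38, 43, 43, 30])
total([8, 18, 38, 43, 43, 30]) = 8 + total([18, 38, 43, 43, 30])
total([18, 38, 43, 43, 30]) = 18 + total([38, 43, 43, 30])
total([38, 43, 43, 30]) = 38 + total([43, 43, 30])
total([43, 43, 30]) = 43 + total([43, 30])
total([43, 30]) = 43 + total([30])
total([30]) = 30 + total([])
total([]) = 0  (base case)
Total: 44 + 4 + 8 + 18 + 38 + 43 + 43 + 30 + 0 = 228

228


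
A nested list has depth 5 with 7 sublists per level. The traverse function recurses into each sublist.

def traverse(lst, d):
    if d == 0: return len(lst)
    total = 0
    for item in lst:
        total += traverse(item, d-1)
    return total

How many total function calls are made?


At depth 0 (root): 1 call
At depth 1: each of 1 parents calls traverse on 7 children = 7 calls
At depth 2: each of 7 parents calls traverse on 7 children = 49 calls
At depth 3: each of 49 parents calls traverse on 7 children = 343 calls
At depth 4: each of 343 parents calls traverse on 7 children = 2401 calls
At depth 5: each of 2401 parents calls traverse on 7 children = 16807 calls
Total: 1 + 7 + 49 + 343 + 2401 + 16807 = 19608

19608


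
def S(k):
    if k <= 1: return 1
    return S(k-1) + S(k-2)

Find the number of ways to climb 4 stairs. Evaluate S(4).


Building up from base cases:
S(0) = 1
S(1) = 1
S(2) = S(1) + S(0) = 1 + 1 = 2
S(3) = S(2) + S(1) = 2 + 1 = 3
S(4) = S(3) + S(2) = 3 + 2 = 5

5


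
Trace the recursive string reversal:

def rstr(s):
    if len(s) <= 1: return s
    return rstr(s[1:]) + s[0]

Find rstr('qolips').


rstr('qolips') = rstr('olips') + 'q'
rstr('olips') = rstr('lips') + 'o'
rstr('lips') = rstr('ips') + 'l'
rstr('ips') = rstr('ps') + 'i'
rstr('ps') = rstr('s') + 'p'
rstr('s') = 's'  (base case)
Concatenating: 's' + 'p' + 'i' + 'l' + 'o' + 'q' = 'spiloq'

spiloq


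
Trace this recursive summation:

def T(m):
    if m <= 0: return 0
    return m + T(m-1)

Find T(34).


T(34)
= 34 + 33 + 32 + 31 + 30 + 29 + 28 + 27 + 26 + 25 + 24 + 23 + 22 + 21 + 20 + 19 + 18 + 17 + 16 + 15 + 14 + 13 + 12 + 11 + 10 + 9 + 8 + 7 + 6 + 5 + 4 + 3 + 2 + 1 + T(0)
= 34 + 33 + 32 + 31 + 30 + 29 + 28 + 27 + 26 + 25 + 24 + 23 + 22 + 21 + 20 + 19 + 18 + 17 + 16 + 15 + 14 + 13 + 12 + 11 + 10 + 9 + 8 + 7 + 6 + 5 + 4 + 3 + 2 + 1 + 0
= 595

595


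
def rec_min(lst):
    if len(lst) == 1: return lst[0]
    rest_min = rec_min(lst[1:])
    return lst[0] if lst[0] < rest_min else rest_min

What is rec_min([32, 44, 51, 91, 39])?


rec_min([32, 44, 51, 91, 39]): compare 32 with rec_min([44, 51, 91, 39])
rec_min([44, 51, 91, 39]): compare 44 with rec_min([51, 91, 39])
rec_min([51, 91, 39]): compare 51 with rec_min([91, 39])
rec_min([91, 39]): compare 91 with rec_min([39])
rec_min([39]) = 39  (base case)
Compare 91 with 39 -> 39
Compare 51 with 39 -> 39
Compare 44 with 39 -> 39
Compare 32 with 39 -> 32

32


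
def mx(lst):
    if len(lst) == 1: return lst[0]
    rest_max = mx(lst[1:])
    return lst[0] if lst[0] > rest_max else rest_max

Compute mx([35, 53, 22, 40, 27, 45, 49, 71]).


mx([35, 53, 22, 40, 27, 45, 49, 71]): compare 35 with mx([53, 22, 40, 27, 45, 49, 71])
mx([53, 22, 40, 27, 45, 49, 71]): compare 53 with mx([22, 40, 27, 45, 49, 71])
mx([22, 40, 27, 45, 49, 71]): compare 22 with mx([40, 27, 45, 49, 71])
mx([40, 27, 45, 49, 71]): compare 40 with mx([27, 45, 49, 71])
mx([27, 45, 49, 71]): compare 27 with mx([45, 49, 71])
mx([45, 49, 71]): compare 45 with mx([49, 71])
mx([49, 71]): compare 49 with mx([71])
mx([71]) = 71  (base case)
Compare 49 with 71 -> 71
Compare 45 with 71 -> 71
Compare 27 with 71 -> 71
Compare 40 with 71 -> 71
Compare 22 with 71 -> 71
Compare 53 with 71 -> 71
Compare 35 with 71 -> 71

71


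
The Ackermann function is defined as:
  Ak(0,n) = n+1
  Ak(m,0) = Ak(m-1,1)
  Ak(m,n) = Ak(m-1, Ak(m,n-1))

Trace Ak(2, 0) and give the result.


Ak(2, 0) = Ak(1, 1)
  Ak(1, 1) = Ak(0, Ak(1, 0))
    Ak(1, 0) = Ak(0, 1)
      Ak(0, 1) = 2
    = Ak(0, 2)
    Ak(0, 2) = 3
Result: Ak(2, 0) = 3

3


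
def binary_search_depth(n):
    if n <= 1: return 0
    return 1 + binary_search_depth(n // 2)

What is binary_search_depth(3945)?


3945 / 2 = 1972
1972 / 2 = 986
986 / 2 = 493
493 / 2 = 246
246 / 2 = 123
123 / 2 = 61
61 / 2 = 30
30 / 2 = 15
15 / 2 = 7
7 / 2 = 3
3 / 2 = 1
Reached 1 after 11 halvings

11


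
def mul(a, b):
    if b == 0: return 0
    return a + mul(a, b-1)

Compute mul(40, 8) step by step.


mul(40, 8) = 40 + mul(40, 7)
mul(40, 7) = 40 + mul(40, 6)
mul(40, 6) = 40 + mul(40, 5)
mul(40, 5) = 40 + mul(40, 4)
mul(40, 4) = 40 + mul(40, 3)
mul(40, 3) = 40 + mul(40, 2)
mul(40, 2) = 40 + mul(40, 1)
mul(40, 1) = 40 + mul(40, 0)
mul(40, 0) = 0  (base case)
Total: 40 + 40 + 40 + 40 + 40 + 40 + 40 + 40 + 0 = 320

320


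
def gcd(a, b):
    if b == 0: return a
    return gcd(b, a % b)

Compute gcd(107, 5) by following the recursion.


gcd(107, 5) = gcd(5, 2)
gcd(5, 2) = gcd(2, 1)
gcd(2, 1) = gcd(1, 0)
gcd(1, 0) = 1  (base case)

1


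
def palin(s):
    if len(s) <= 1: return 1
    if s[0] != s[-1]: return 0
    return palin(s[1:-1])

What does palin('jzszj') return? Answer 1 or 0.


palin('jzszj'): s[0]='j' == s[-1]='j' -> check palin('zsz')
palin('zsz'): s[0]='z' == s[-1]='z' -> check palin('s')
palin('s'): len <= 1 -> return 1  (base case)
Result: 1 (palindrome)

1


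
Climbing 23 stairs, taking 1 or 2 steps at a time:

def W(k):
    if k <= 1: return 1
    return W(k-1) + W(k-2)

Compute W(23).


Building up from base cases:
W(0) = 1
W(1) = 1
W(2) = W(1) + W(0) = 1 + 1 = 2
W(3) = W(2) + W(1) = 2 + 1 = 3
W(4) = W(3) + W(2) = 3 + 2 = 5
W(5) = W(4) + W(3) = 5 + 3 = 8
W(6) = W(5) + W(4) = 8 + 5 = 13
W(7) = W(6) + W(5) = 13 + 8 = 21
W(8) = W(7) + W(6) = 21 + 13 = 34
W(9) = W(8) + W(7) = 34 + 21 = 55
W(10) = W(9) + W(8) = 55 + 34 = 89
W(11) = W(10) + W(9) = 89 + 55 = 144
W(12) = W(11) + W(10) = 144 + 89 = 233
W(13) = W(12) + W(11) = 233 + 144 = 377
W(14) = W(13) + W(12) = 377 + 233 = 610
W(15) = W(14) + W(13) = 610 + 377 = 987
W(16) = W(15) + W(14) = 987 + 610 = 1597
W(17) = W(16) + W(15) = 1597 + 987 = 2584
W(18) = W(17) + W(16) = 2584 + 1597 = 4181
W(19) = W(18) + W(17) = 4181 + 2584 = 6765
W(20) = W(19) + W(18) = 6765 + 4181 = 10946
W(21) = W(20) + W(19) = 10946 + 6765 = 17711
W(22) = W(21) + W(20) = 17711 + 10946 = 28657
W(23) = W(22) + W(21) = 28657 + 17711 = 46368

46368


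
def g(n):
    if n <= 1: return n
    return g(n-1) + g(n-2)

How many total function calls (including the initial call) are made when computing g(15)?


Let C(n) = total calls for g(n)
C(0) = 1, C(1) = 1
C(2) = 1 + C(1) + C(0) = 1 + 1 + 1 = 3
C(3) = 1 + C(2) + C(1) = 1 + 3 + 1 = 5
C(4) = 1 + C(3) + C(2) = 1 + 5 + 3 = 9
C(5) = 1 + C(4) + C(3) = 1 + 9 + 5 = 15
C(6) = 1 + C(5) + C(4) = 1 + 15 + 9 = 25
C(7) = 1 + C(6) + C(5) = 1 + 25 + 15 = 41
C(8) = 1 + C(7) + C(6) = 1 + 41 + 25 = 67
C(9) = 1 + C(8) + C(7) = 1 + 67 + 41 = 109
C(10) = 1 + C(9) + C(8) = 1 + 109 + 67 = 177
C(11) = 1 + C(10) + C(9) = 1 + 177 + 109 = 287
C(12) = 1 + C(11) + C(10) = 1 + 287 + 177 = 465
C(13) = 1 + C(12) + C(11) = 1 + 465 + 287 = 753
C(14) = 1 + C(13) + C(12) = 1 + 753 + 465 = 1219
C(15) = 1 + C(14) + C(13) = 1 + 1219 + 753 = 1973

1973


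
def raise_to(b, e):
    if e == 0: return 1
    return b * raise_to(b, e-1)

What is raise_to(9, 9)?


raise_to(9, 9)
= 9 * raise_to(9, 8)
= 9 * 9 * raise_to(9, 7)
= 9 * 9 * 9 * raise_to(9, 6)
= 9 * 9 * 9 * 9 * raise_to(9, 5)
= 9 * 9 * 9 * 9 * 9 * raise_to(9, 4)
= 9 * 9 * 9 * 9 * 9 * 9 * raise_to(9, 3)
= 9 * 9 * 9 * 9 * 9 * 9 * 9 * raise_to(9, 2)
= 9 * 9 * 9 * 9 * 9 * 9 * 9 * 9 * raise_to(9, 1)
= 9 * 9 * 9 * 9 * 9 * 9 * 9 * 9 * 9 * raise_to(9, 0)
= 9 * 9 * 9 * 9 * 9 * 9 * 9 * 9 * 9 * 1
= 387420489

387420489


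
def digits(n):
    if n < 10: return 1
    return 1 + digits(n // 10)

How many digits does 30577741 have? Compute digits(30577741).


digits(30577741) = 1 + digits(3057774)
digits(3057774) = 1 + digits(305777)
digits(305777) = 1 + digits(30577)
digits(30577) = 1 + digits(3057)
digits(3057) = 1 + digits(305)
digits(305) = 1 + digits(30)
digits(30) = 1 + digits(3)
digits(3) = 1  (base case: 3 < 10)
Unwinding: 1 + 1 + 1 + 1 + 1 + 1 + 1 + 1 = 8

8


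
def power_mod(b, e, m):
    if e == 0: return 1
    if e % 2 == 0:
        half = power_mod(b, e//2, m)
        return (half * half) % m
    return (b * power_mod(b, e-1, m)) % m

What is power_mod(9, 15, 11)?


power_mod(9, 15, 11): e is odd, compute power_mod(9, 14, 11)
  power_mod(9, 14, 11): e is even, compute power_mod(9, 7, 11)
    power_mod(9, 7, 11): e is odd, compute power_mod(9, 6, 11)
      power_mod(9, 6, 11): e is even, compute power_mod(9, 3, 11)
        power_mod(9, 3, 11): e is odd, compute power_mod(9, 2, 11)
          power_mod(9, 2, 11): e is even, compute power_mod(9, 1, 11)
          power_mod(9, 1, 11): e is odd, compute power_mod(9, 0, 11)
          power_mod(9, 0, 11) = 1
          (9 * 1) % 11 = 9
          half=9, (9*9) % 11 = 4
        (9 * 4) % 11 = 3
      half=3, (3*3) % 11 = 9
    (9 * 9) % 11 = 4
  half=4, (4*4) % 11 = 5
(9 * 5) % 11 = 1

1


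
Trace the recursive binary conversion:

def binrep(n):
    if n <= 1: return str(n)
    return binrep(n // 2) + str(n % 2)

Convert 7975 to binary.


binrep(7975) = binrep(3987) + '1'
binrep(3987) = binrep(1993) + '1'
binrep(1993) = binrep(996) + '1'
binrep(996) = binrep(498) + '0'
binrep(498) = binrep(249) + '0'
binrep(249) = binrep(124) + '1'
binrep(124) = binrep(62) + '0'
binrep(62) = binrep(31) + '0'
binrep(31) = binrep(15) + '1'
binrep(15) = binrep(7) + '1'
binrep(7) = binrep(3) + '1'
binrep(3) = binrep(1) + '1'
binrep(1) = '1'  (base case)
Concatenating: '1' + '1' + '1' + '1' + '1' + '0' + '0' + '1' + '0' + '0' + '1' + '1' + '1' = '1111100100111'

1111100100111


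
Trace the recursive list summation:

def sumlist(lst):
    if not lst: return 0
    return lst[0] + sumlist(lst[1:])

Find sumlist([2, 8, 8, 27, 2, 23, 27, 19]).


sumlist([2, 8, 8, 27, 2, 23, 27, 19]) = 2 + sumlist([8, 8, 27, 2, 23, 27, 19])
sumlist([8, 8, 27, 2, 23, 27, 19]) = 8 + sumlist([8, 27, 2, 23, 27, 19])
sumlist([8, 27, 2, 23, 27, 19]) = 8 + sumlist([27, 2, 23, 27, 19])
sumlist([27, 2, 23, 27, 19]) = 27 + sumlist([2, 23, 27, 19])
sumlist([2, 23, 27, 19]) = 2 + sumlist([23, 27, 19])
sumlist([23, 27, 19]) = 23 + sumlist([27, 19])
sumlist([27, 19]) = 27 + sumlist([19])
sumlist([19]) = 19 + sumlist([])
sumlist([]) = 0  (base case)
Total: 2 + 8 + 8 + 27 + 2 + 23 + 27 + 19 + 0 = 116

116


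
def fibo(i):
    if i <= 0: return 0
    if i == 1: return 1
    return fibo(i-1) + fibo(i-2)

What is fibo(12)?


Computing fibo(12) bottom-up:
fibo(0) = 0
fibo(1) = 1
fibo(2) = fibo(1) + fibo(0) = 1 + 0 = 1
fibo(3) = fibo(2) + fibo(1) = 1 + 1 = 2
fibo(4) = fibo(3) + fibo(2) = 2 + 1 = 3
fibo(5) = fibo(4) + fibo(3) = 3 + 2 = 5
fibo(6) = fibo(5) + fibo(4) = 5 + 3 = 8
fibo(7) = fibo(6) + fibo(5) = 8 + 5 = 13
fibo(8) = fibo(7) + fibo(6) = 13 + 8 = 21
fibo(9) = fibo(8) + fibo(7) = 21 + 13 = 34
fibo(10) = fibo(9) + fibo(8) = 34 + 21 = 55
fibo(11) = fibo(10) + fibo(9) = 55 + 34 = 89
fibo(12) = fibo(11) + fibo(10) = 89 + 55 = 144

144


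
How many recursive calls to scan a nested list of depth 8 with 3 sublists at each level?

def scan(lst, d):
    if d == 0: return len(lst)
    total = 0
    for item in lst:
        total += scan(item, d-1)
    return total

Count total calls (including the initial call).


At depth 0 (root): 1 call
At depth 1: each of 1 parents calls scan on 3 children = 3 calls
At depth 2: each of 3 parents calls scan on 3 children = 9 calls
At depth 3: each of 9 parents calls scan on 3 children = 27 calls
At depth 4: each of 27 parents calls scan on 3 children = 81 calls
At depth 5: each of 81 parents calls scan on 3 children = 243 calls
At depth 6: each of 243 parents calls scan on 3 children = 729 calls
At depth 7: each of 729 parents calls scan on 3 children = 2187 calls
At depth 8: each of 2187 parents calls scan on 3 children = 6561 calls
Total: 1 + 3 + 9 + 27 + 81 + 243 + 729 + 2187 + 6561 = 9841

9841


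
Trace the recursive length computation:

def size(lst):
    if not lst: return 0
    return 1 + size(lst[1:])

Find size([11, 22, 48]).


size([11, 22, 48]) = 1 + size([22, 48])
size([22, 48]) = 1 + size([48])
size([48]) = 1 + size([])
size([]) = 0  (base case)
Unwinding: 1 + 1 + 1 + 0 = 3

3


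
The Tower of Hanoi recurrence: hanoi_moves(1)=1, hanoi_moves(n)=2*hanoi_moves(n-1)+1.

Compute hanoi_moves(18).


hanoi_moves(18) = 2 * hanoi_moves(17) + 1
hanoi_moves(17) = 2 * hanoi_moves(16) + 1
hanoi_moves(16) = 2 * hanoi_moves(15) + 1
hanoi_moves(15) = 2 * hanoi_moves(14) + 1
hanoi_moves(14) = 2 * hanoi_moves(13) + 1
hanoi_moves(13) = 2 * hanoi_moves(12) + 1
hanoi_moves(12) = 2 * hanoi_moves(11) + 1
hanoi_moves(11) = 2 * hanoi_moves(10) + 1
hanoi_moves(10) = 2 * hanoi_moves(9) + 1
hanoi_moves(9) = 2 * hanoi_moves(8) + 1
hanoi_moves(8) = 2 * hanoi_moves(7) + 1
hanoi_moves(7) = 2 * hanoi_moves(6) + 1
hanoi_moves(6) = 2 * hanoi_moves(5) + 1
hanoi_moves(5) = 2 * hanoi_moves(4) + 1
hanoi_moves(4) = 2 * hanoi_moves(3) + 1
hanoi_moves(3) = 2 * hanoi_moves(2) + 1
hanoi_moves(2) = 2 * hanoi_moves(1) + 1
hanoi_moves(1) = 1  (base case)
hanoi_moves(2) = 2 * 1 + 1 = 3
hanoi_moves(3) = 2 * 3 + 1 = 7
hanoi_moves(4) = 2 * 7 + 1 = 15
hanoi_moves(5) = 2 * 15 + 1 = 31
hanoi_moves(6) = 2 * 31 + 1 = 63
hanoi_moves(7) = 2 * 63 + 1 = 127
hanoi_moves(8) = 2 * 127 + 1 = 255
hanoi_moves(9) = 2 * 255 + 1 = 511
hanoi_moves(10) = 2 * 511 + 1 = 1023
hanoi_moves(11) = 2 * 1023 + 1 = 2047
hanoi_moves(12) = 2 * 2047 + 1 = 4095
hanoi_moves(13) = 2 * 4095 + 1 = 8191
hanoi_moves(14) = 2 * 8191 + 1 = 16383
hanoi_moves(15) = 2 * 16383 + 1 = 32767
hanoi_moves(16) = 2 * 32767 + 1 = 65535
hanoi_moves(17) = 2 * 65535 + 1 = 131071
hanoi_moves(18) = 2 * 131071 + 1 = 262143

262143
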